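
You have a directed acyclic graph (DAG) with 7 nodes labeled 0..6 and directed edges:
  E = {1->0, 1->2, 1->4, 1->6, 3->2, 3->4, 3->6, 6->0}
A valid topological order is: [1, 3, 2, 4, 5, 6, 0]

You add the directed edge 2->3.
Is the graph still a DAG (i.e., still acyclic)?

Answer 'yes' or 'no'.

Answer: no

Derivation:
Given toposort: [1, 3, 2, 4, 5, 6, 0]
Position of 2: index 2; position of 3: index 1
New edge 2->3: backward (u after v in old order)
Backward edge: old toposort is now invalid. Check if this creates a cycle.
Does 3 already reach 2? Reachable from 3: [0, 2, 3, 4, 6]. YES -> cycle!
Still a DAG? no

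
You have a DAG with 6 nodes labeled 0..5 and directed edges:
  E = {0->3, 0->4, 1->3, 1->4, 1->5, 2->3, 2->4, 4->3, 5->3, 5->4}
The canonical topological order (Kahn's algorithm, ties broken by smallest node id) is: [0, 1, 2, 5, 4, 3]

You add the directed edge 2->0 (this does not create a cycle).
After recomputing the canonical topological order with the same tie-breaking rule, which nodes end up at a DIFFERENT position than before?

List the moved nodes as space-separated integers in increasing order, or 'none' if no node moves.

Old toposort: [0, 1, 2, 5, 4, 3]
Added edge 2->0
Recompute Kahn (smallest-id tiebreak):
  initial in-degrees: [1, 0, 0, 5, 4, 1]
  ready (indeg=0): [1, 2]
  pop 1: indeg[3]->4; indeg[4]->3; indeg[5]->0 | ready=[2, 5] | order so far=[1]
  pop 2: indeg[0]->0; indeg[3]->3; indeg[4]->2 | ready=[0, 5] | order so far=[1, 2]
  pop 0: indeg[3]->2; indeg[4]->1 | ready=[5] | order so far=[1, 2, 0]
  pop 5: indeg[3]->1; indeg[4]->0 | ready=[4] | order so far=[1, 2, 0, 5]
  pop 4: indeg[3]->0 | ready=[3] | order so far=[1, 2, 0, 5, 4]
  pop 3: no out-edges | ready=[] | order so far=[1, 2, 0, 5, 4, 3]
New canonical toposort: [1, 2, 0, 5, 4, 3]
Compare positions:
  Node 0: index 0 -> 2 (moved)
  Node 1: index 1 -> 0 (moved)
  Node 2: index 2 -> 1 (moved)
  Node 3: index 5 -> 5 (same)
  Node 4: index 4 -> 4 (same)
  Node 5: index 3 -> 3 (same)
Nodes that changed position: 0 1 2

Answer: 0 1 2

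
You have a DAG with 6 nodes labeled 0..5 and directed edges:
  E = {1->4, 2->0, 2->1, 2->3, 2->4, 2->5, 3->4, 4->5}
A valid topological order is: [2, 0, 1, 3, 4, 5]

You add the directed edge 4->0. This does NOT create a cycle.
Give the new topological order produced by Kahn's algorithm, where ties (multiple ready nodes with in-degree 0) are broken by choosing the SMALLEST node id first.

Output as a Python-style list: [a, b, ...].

Old toposort: [2, 0, 1, 3, 4, 5]
Added edge: 4->0
Position of 4 (4) > position of 0 (1). Must reorder: 4 must now come before 0.
Run Kahn's algorithm (break ties by smallest node id):
  initial in-degrees: [2, 1, 0, 1, 3, 2]
  ready (indeg=0): [2]
  pop 2: indeg[0]->1; indeg[1]->0; indeg[3]->0; indeg[4]->2; indeg[5]->1 | ready=[1, 3] | order so far=[2]
  pop 1: indeg[4]->1 | ready=[3] | order so far=[2, 1]
  pop 3: indeg[4]->0 | ready=[4] | order so far=[2, 1, 3]
  pop 4: indeg[0]->0; indeg[5]->0 | ready=[0, 5] | order so far=[2, 1, 3, 4]
  pop 0: no out-edges | ready=[5] | order so far=[2, 1, 3, 4, 0]
  pop 5: no out-edges | ready=[] | order so far=[2, 1, 3, 4, 0, 5]
  Result: [2, 1, 3, 4, 0, 5]

Answer: [2, 1, 3, 4, 0, 5]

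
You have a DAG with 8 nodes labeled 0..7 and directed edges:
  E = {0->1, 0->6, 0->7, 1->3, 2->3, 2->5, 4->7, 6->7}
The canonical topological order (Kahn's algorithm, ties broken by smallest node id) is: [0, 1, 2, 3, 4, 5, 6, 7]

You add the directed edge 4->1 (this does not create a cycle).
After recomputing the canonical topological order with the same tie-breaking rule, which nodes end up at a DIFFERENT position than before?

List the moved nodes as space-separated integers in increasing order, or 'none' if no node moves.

Old toposort: [0, 1, 2, 3, 4, 5, 6, 7]
Added edge 4->1
Recompute Kahn (smallest-id tiebreak):
  initial in-degrees: [0, 2, 0, 2, 0, 1, 1, 3]
  ready (indeg=0): [0, 2, 4]
  pop 0: indeg[1]->1; indeg[6]->0; indeg[7]->2 | ready=[2, 4, 6] | order so far=[0]
  pop 2: indeg[3]->1; indeg[5]->0 | ready=[4, 5, 6] | order so far=[0, 2]
  pop 4: indeg[1]->0; indeg[7]->1 | ready=[1, 5, 6] | order so far=[0, 2, 4]
  pop 1: indeg[3]->0 | ready=[3, 5, 6] | order so far=[0, 2, 4, 1]
  pop 3: no out-edges | ready=[5, 6] | order so far=[0, 2, 4, 1, 3]
  pop 5: no out-edges | ready=[6] | order so far=[0, 2, 4, 1, 3, 5]
  pop 6: indeg[7]->0 | ready=[7] | order so far=[0, 2, 4, 1, 3, 5, 6]
  pop 7: no out-edges | ready=[] | order so far=[0, 2, 4, 1, 3, 5, 6, 7]
New canonical toposort: [0, 2, 4, 1, 3, 5, 6, 7]
Compare positions:
  Node 0: index 0 -> 0 (same)
  Node 1: index 1 -> 3 (moved)
  Node 2: index 2 -> 1 (moved)
  Node 3: index 3 -> 4 (moved)
  Node 4: index 4 -> 2 (moved)
  Node 5: index 5 -> 5 (same)
  Node 6: index 6 -> 6 (same)
  Node 7: index 7 -> 7 (same)
Nodes that changed position: 1 2 3 4

Answer: 1 2 3 4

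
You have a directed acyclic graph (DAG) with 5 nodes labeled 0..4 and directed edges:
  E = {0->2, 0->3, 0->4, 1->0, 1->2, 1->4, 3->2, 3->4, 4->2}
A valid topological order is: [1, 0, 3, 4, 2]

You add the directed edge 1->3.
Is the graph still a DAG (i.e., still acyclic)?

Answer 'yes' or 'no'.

Given toposort: [1, 0, 3, 4, 2]
Position of 1: index 0; position of 3: index 2
New edge 1->3: forward
Forward edge: respects the existing order. Still a DAG, same toposort still valid.
Still a DAG? yes

Answer: yes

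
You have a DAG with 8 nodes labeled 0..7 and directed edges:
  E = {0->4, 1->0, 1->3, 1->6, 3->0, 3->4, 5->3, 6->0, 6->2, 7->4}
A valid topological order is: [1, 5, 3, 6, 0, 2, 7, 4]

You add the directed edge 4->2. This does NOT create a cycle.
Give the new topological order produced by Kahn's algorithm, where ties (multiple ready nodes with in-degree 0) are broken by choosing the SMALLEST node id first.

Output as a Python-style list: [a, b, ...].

Old toposort: [1, 5, 3, 6, 0, 2, 7, 4]
Added edge: 4->2
Position of 4 (7) > position of 2 (5). Must reorder: 4 must now come before 2.
Run Kahn's algorithm (break ties by smallest node id):
  initial in-degrees: [3, 0, 2, 2, 3, 0, 1, 0]
  ready (indeg=0): [1, 5, 7]
  pop 1: indeg[0]->2; indeg[3]->1; indeg[6]->0 | ready=[5, 6, 7] | order so far=[1]
  pop 5: indeg[3]->0 | ready=[3, 6, 7] | order so far=[1, 5]
  pop 3: indeg[0]->1; indeg[4]->2 | ready=[6, 7] | order so far=[1, 5, 3]
  pop 6: indeg[0]->0; indeg[2]->1 | ready=[0, 7] | order so far=[1, 5, 3, 6]
  pop 0: indeg[4]->1 | ready=[7] | order so far=[1, 5, 3, 6, 0]
  pop 7: indeg[4]->0 | ready=[4] | order so far=[1, 5, 3, 6, 0, 7]
  pop 4: indeg[2]->0 | ready=[2] | order so far=[1, 5, 3, 6, 0, 7, 4]
  pop 2: no out-edges | ready=[] | order so far=[1, 5, 3, 6, 0, 7, 4, 2]
  Result: [1, 5, 3, 6, 0, 7, 4, 2]

Answer: [1, 5, 3, 6, 0, 7, 4, 2]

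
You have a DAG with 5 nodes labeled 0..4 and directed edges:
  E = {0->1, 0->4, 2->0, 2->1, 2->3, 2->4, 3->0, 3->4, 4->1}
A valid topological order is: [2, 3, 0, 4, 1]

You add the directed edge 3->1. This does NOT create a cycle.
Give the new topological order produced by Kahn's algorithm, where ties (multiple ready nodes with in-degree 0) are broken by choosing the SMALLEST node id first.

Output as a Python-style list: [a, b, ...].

Answer: [2, 3, 0, 4, 1]

Derivation:
Old toposort: [2, 3, 0, 4, 1]
Added edge: 3->1
Position of 3 (1) < position of 1 (4). Old order still valid.
Run Kahn's algorithm (break ties by smallest node id):
  initial in-degrees: [2, 4, 0, 1, 3]
  ready (indeg=0): [2]
  pop 2: indeg[0]->1; indeg[1]->3; indeg[3]->0; indeg[4]->2 | ready=[3] | order so far=[2]
  pop 3: indeg[0]->0; indeg[1]->2; indeg[4]->1 | ready=[0] | order so far=[2, 3]
  pop 0: indeg[1]->1; indeg[4]->0 | ready=[4] | order so far=[2, 3, 0]
  pop 4: indeg[1]->0 | ready=[1] | order so far=[2, 3, 0, 4]
  pop 1: no out-edges | ready=[] | order so far=[2, 3, 0, 4, 1]
  Result: [2, 3, 0, 4, 1]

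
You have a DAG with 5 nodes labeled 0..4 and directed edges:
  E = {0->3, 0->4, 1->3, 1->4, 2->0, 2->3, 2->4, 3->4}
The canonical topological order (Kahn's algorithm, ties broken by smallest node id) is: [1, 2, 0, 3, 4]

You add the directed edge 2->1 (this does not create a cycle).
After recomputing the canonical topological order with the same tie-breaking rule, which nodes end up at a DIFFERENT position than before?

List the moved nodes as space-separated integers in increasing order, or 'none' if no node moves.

Answer: 0 1 2

Derivation:
Old toposort: [1, 2, 0, 3, 4]
Added edge 2->1
Recompute Kahn (smallest-id tiebreak):
  initial in-degrees: [1, 1, 0, 3, 4]
  ready (indeg=0): [2]
  pop 2: indeg[0]->0; indeg[1]->0; indeg[3]->2; indeg[4]->3 | ready=[0, 1] | order so far=[2]
  pop 0: indeg[3]->1; indeg[4]->2 | ready=[1] | order so far=[2, 0]
  pop 1: indeg[3]->0; indeg[4]->1 | ready=[3] | order so far=[2, 0, 1]
  pop 3: indeg[4]->0 | ready=[4] | order so far=[2, 0, 1, 3]
  pop 4: no out-edges | ready=[] | order so far=[2, 0, 1, 3, 4]
New canonical toposort: [2, 0, 1, 3, 4]
Compare positions:
  Node 0: index 2 -> 1 (moved)
  Node 1: index 0 -> 2 (moved)
  Node 2: index 1 -> 0 (moved)
  Node 3: index 3 -> 3 (same)
  Node 4: index 4 -> 4 (same)
Nodes that changed position: 0 1 2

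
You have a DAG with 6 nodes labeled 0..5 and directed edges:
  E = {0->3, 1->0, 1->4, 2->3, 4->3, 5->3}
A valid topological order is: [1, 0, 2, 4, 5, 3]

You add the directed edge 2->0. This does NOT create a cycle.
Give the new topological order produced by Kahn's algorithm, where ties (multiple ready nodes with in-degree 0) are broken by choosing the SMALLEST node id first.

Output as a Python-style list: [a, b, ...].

Old toposort: [1, 0, 2, 4, 5, 3]
Added edge: 2->0
Position of 2 (2) > position of 0 (1). Must reorder: 2 must now come before 0.
Run Kahn's algorithm (break ties by smallest node id):
  initial in-degrees: [2, 0, 0, 4, 1, 0]
  ready (indeg=0): [1, 2, 5]
  pop 1: indeg[0]->1; indeg[4]->0 | ready=[2, 4, 5] | order so far=[1]
  pop 2: indeg[0]->0; indeg[3]->3 | ready=[0, 4, 5] | order so far=[1, 2]
  pop 0: indeg[3]->2 | ready=[4, 5] | order so far=[1, 2, 0]
  pop 4: indeg[3]->1 | ready=[5] | order so far=[1, 2, 0, 4]
  pop 5: indeg[3]->0 | ready=[3] | order so far=[1, 2, 0, 4, 5]
  pop 3: no out-edges | ready=[] | order so far=[1, 2, 0, 4, 5, 3]
  Result: [1, 2, 0, 4, 5, 3]

Answer: [1, 2, 0, 4, 5, 3]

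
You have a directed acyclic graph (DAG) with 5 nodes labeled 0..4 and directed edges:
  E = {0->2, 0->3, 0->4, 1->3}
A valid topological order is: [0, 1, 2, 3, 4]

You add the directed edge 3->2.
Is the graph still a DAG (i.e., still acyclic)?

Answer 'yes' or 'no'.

Given toposort: [0, 1, 2, 3, 4]
Position of 3: index 3; position of 2: index 2
New edge 3->2: backward (u after v in old order)
Backward edge: old toposort is now invalid. Check if this creates a cycle.
Does 2 already reach 3? Reachable from 2: [2]. NO -> still a DAG (reorder needed).
Still a DAG? yes

Answer: yes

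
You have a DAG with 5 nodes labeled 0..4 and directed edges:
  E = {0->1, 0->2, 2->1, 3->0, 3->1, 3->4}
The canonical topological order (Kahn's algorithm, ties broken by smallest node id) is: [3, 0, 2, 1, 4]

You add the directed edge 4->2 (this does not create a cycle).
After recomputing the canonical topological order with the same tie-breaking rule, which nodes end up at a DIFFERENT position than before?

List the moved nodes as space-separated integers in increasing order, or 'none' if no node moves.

Old toposort: [3, 0, 2, 1, 4]
Added edge 4->2
Recompute Kahn (smallest-id tiebreak):
  initial in-degrees: [1, 3, 2, 0, 1]
  ready (indeg=0): [3]
  pop 3: indeg[0]->0; indeg[1]->2; indeg[4]->0 | ready=[0, 4] | order so far=[3]
  pop 0: indeg[1]->1; indeg[2]->1 | ready=[4] | order so far=[3, 0]
  pop 4: indeg[2]->0 | ready=[2] | order so far=[3, 0, 4]
  pop 2: indeg[1]->0 | ready=[1] | order so far=[3, 0, 4, 2]
  pop 1: no out-edges | ready=[] | order so far=[3, 0, 4, 2, 1]
New canonical toposort: [3, 0, 4, 2, 1]
Compare positions:
  Node 0: index 1 -> 1 (same)
  Node 1: index 3 -> 4 (moved)
  Node 2: index 2 -> 3 (moved)
  Node 3: index 0 -> 0 (same)
  Node 4: index 4 -> 2 (moved)
Nodes that changed position: 1 2 4

Answer: 1 2 4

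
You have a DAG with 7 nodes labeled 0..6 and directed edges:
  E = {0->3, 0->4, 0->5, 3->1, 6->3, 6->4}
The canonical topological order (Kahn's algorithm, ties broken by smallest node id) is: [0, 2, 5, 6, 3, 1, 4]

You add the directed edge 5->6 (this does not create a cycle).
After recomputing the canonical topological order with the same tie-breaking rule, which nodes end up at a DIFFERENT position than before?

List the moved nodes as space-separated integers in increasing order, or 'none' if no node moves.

Old toposort: [0, 2, 5, 6, 3, 1, 4]
Added edge 5->6
Recompute Kahn (smallest-id tiebreak):
  initial in-degrees: [0, 1, 0, 2, 2, 1, 1]
  ready (indeg=0): [0, 2]
  pop 0: indeg[3]->1; indeg[4]->1; indeg[5]->0 | ready=[2, 5] | order so far=[0]
  pop 2: no out-edges | ready=[5] | order so far=[0, 2]
  pop 5: indeg[6]->0 | ready=[6] | order so far=[0, 2, 5]
  pop 6: indeg[3]->0; indeg[4]->0 | ready=[3, 4] | order so far=[0, 2, 5, 6]
  pop 3: indeg[1]->0 | ready=[1, 4] | order so far=[0, 2, 5, 6, 3]
  pop 1: no out-edges | ready=[4] | order so far=[0, 2, 5, 6, 3, 1]
  pop 4: no out-edges | ready=[] | order so far=[0, 2, 5, 6, 3, 1, 4]
New canonical toposort: [0, 2, 5, 6, 3, 1, 4]
Compare positions:
  Node 0: index 0 -> 0 (same)
  Node 1: index 5 -> 5 (same)
  Node 2: index 1 -> 1 (same)
  Node 3: index 4 -> 4 (same)
  Node 4: index 6 -> 6 (same)
  Node 5: index 2 -> 2 (same)
  Node 6: index 3 -> 3 (same)
Nodes that changed position: none

Answer: none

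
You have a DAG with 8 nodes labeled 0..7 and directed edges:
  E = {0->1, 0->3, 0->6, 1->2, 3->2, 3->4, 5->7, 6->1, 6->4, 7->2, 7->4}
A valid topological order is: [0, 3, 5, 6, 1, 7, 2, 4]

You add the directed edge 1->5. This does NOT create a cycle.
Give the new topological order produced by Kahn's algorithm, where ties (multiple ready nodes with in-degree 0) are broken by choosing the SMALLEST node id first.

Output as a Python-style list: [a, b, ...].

Answer: [0, 3, 6, 1, 5, 7, 2, 4]

Derivation:
Old toposort: [0, 3, 5, 6, 1, 7, 2, 4]
Added edge: 1->5
Position of 1 (4) > position of 5 (2). Must reorder: 1 must now come before 5.
Run Kahn's algorithm (break ties by smallest node id):
  initial in-degrees: [0, 2, 3, 1, 3, 1, 1, 1]
  ready (indeg=0): [0]
  pop 0: indeg[1]->1; indeg[3]->0; indeg[6]->0 | ready=[3, 6] | order so far=[0]
  pop 3: indeg[2]->2; indeg[4]->2 | ready=[6] | order so far=[0, 3]
  pop 6: indeg[1]->0; indeg[4]->1 | ready=[1] | order so far=[0, 3, 6]
  pop 1: indeg[2]->1; indeg[5]->0 | ready=[5] | order so far=[0, 3, 6, 1]
  pop 5: indeg[7]->0 | ready=[7] | order so far=[0, 3, 6, 1, 5]
  pop 7: indeg[2]->0; indeg[4]->0 | ready=[2, 4] | order so far=[0, 3, 6, 1, 5, 7]
  pop 2: no out-edges | ready=[4] | order so far=[0, 3, 6, 1, 5, 7, 2]
  pop 4: no out-edges | ready=[] | order so far=[0, 3, 6, 1, 5, 7, 2, 4]
  Result: [0, 3, 6, 1, 5, 7, 2, 4]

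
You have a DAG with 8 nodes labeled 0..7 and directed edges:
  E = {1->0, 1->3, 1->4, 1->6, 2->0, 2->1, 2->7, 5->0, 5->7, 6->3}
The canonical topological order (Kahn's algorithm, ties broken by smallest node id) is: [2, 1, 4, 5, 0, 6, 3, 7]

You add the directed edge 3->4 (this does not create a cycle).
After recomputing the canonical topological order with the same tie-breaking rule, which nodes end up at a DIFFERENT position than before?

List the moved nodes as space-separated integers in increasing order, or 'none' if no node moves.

Answer: 0 3 4 5 6

Derivation:
Old toposort: [2, 1, 4, 5, 0, 6, 3, 7]
Added edge 3->4
Recompute Kahn (smallest-id tiebreak):
  initial in-degrees: [3, 1, 0, 2, 2, 0, 1, 2]
  ready (indeg=0): [2, 5]
  pop 2: indeg[0]->2; indeg[1]->0; indeg[7]->1 | ready=[1, 5] | order so far=[2]
  pop 1: indeg[0]->1; indeg[3]->1; indeg[4]->1; indeg[6]->0 | ready=[5, 6] | order so far=[2, 1]
  pop 5: indeg[0]->0; indeg[7]->0 | ready=[0, 6, 7] | order so far=[2, 1, 5]
  pop 0: no out-edges | ready=[6, 7] | order so far=[2, 1, 5, 0]
  pop 6: indeg[3]->0 | ready=[3, 7] | order so far=[2, 1, 5, 0, 6]
  pop 3: indeg[4]->0 | ready=[4, 7] | order so far=[2, 1, 5, 0, 6, 3]
  pop 4: no out-edges | ready=[7] | order so far=[2, 1, 5, 0, 6, 3, 4]
  pop 7: no out-edges | ready=[] | order so far=[2, 1, 5, 0, 6, 3, 4, 7]
New canonical toposort: [2, 1, 5, 0, 6, 3, 4, 7]
Compare positions:
  Node 0: index 4 -> 3 (moved)
  Node 1: index 1 -> 1 (same)
  Node 2: index 0 -> 0 (same)
  Node 3: index 6 -> 5 (moved)
  Node 4: index 2 -> 6 (moved)
  Node 5: index 3 -> 2 (moved)
  Node 6: index 5 -> 4 (moved)
  Node 7: index 7 -> 7 (same)
Nodes that changed position: 0 3 4 5 6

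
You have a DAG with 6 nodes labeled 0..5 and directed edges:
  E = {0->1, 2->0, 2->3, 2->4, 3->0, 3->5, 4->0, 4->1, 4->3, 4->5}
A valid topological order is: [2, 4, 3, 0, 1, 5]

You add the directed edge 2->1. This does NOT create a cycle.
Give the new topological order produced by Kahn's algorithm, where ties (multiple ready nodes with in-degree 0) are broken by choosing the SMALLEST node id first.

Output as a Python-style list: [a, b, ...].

Old toposort: [2, 4, 3, 0, 1, 5]
Added edge: 2->1
Position of 2 (0) < position of 1 (4). Old order still valid.
Run Kahn's algorithm (break ties by smallest node id):
  initial in-degrees: [3, 3, 0, 2, 1, 2]
  ready (indeg=0): [2]
  pop 2: indeg[0]->2; indeg[1]->2; indeg[3]->1; indeg[4]->0 | ready=[4] | order so far=[2]
  pop 4: indeg[0]->1; indeg[1]->1; indeg[3]->0; indeg[5]->1 | ready=[3] | order so far=[2, 4]
  pop 3: indeg[0]->0; indeg[5]->0 | ready=[0, 5] | order so far=[2, 4, 3]
  pop 0: indeg[1]->0 | ready=[1, 5] | order so far=[2, 4, 3, 0]
  pop 1: no out-edges | ready=[5] | order so far=[2, 4, 3, 0, 1]
  pop 5: no out-edges | ready=[] | order so far=[2, 4, 3, 0, 1, 5]
  Result: [2, 4, 3, 0, 1, 5]

Answer: [2, 4, 3, 0, 1, 5]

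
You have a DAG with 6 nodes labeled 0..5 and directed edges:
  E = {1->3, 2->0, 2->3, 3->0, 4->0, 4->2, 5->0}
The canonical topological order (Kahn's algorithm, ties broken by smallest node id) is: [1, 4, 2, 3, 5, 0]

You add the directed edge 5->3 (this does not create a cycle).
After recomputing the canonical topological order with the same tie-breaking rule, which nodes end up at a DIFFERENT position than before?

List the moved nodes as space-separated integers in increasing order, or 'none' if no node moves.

Old toposort: [1, 4, 2, 3, 5, 0]
Added edge 5->3
Recompute Kahn (smallest-id tiebreak):
  initial in-degrees: [4, 0, 1, 3, 0, 0]
  ready (indeg=0): [1, 4, 5]
  pop 1: indeg[3]->2 | ready=[4, 5] | order so far=[1]
  pop 4: indeg[0]->3; indeg[2]->0 | ready=[2, 5] | order so far=[1, 4]
  pop 2: indeg[0]->2; indeg[3]->1 | ready=[5] | order so far=[1, 4, 2]
  pop 5: indeg[0]->1; indeg[3]->0 | ready=[3] | order so far=[1, 4, 2, 5]
  pop 3: indeg[0]->0 | ready=[0] | order so far=[1, 4, 2, 5, 3]
  pop 0: no out-edges | ready=[] | order so far=[1, 4, 2, 5, 3, 0]
New canonical toposort: [1, 4, 2, 5, 3, 0]
Compare positions:
  Node 0: index 5 -> 5 (same)
  Node 1: index 0 -> 0 (same)
  Node 2: index 2 -> 2 (same)
  Node 3: index 3 -> 4 (moved)
  Node 4: index 1 -> 1 (same)
  Node 5: index 4 -> 3 (moved)
Nodes that changed position: 3 5

Answer: 3 5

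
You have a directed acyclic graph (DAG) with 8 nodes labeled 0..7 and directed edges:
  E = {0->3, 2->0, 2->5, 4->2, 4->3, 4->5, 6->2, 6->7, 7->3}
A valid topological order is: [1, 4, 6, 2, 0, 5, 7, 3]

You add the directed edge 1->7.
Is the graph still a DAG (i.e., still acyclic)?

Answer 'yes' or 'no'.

Answer: yes

Derivation:
Given toposort: [1, 4, 6, 2, 0, 5, 7, 3]
Position of 1: index 0; position of 7: index 6
New edge 1->7: forward
Forward edge: respects the existing order. Still a DAG, same toposort still valid.
Still a DAG? yes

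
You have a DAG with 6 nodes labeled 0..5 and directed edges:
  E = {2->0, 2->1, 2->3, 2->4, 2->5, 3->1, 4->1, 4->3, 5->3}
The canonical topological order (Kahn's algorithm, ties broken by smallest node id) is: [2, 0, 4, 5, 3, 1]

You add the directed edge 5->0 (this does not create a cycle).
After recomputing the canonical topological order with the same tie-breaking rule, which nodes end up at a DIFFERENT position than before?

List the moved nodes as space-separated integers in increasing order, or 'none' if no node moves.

Answer: 0 4 5

Derivation:
Old toposort: [2, 0, 4, 5, 3, 1]
Added edge 5->0
Recompute Kahn (smallest-id tiebreak):
  initial in-degrees: [2, 3, 0, 3, 1, 1]
  ready (indeg=0): [2]
  pop 2: indeg[0]->1; indeg[1]->2; indeg[3]->2; indeg[4]->0; indeg[5]->0 | ready=[4, 5] | order so far=[2]
  pop 4: indeg[1]->1; indeg[3]->1 | ready=[5] | order so far=[2, 4]
  pop 5: indeg[0]->0; indeg[3]->0 | ready=[0, 3] | order so far=[2, 4, 5]
  pop 0: no out-edges | ready=[3] | order so far=[2, 4, 5, 0]
  pop 3: indeg[1]->0 | ready=[1] | order so far=[2, 4, 5, 0, 3]
  pop 1: no out-edges | ready=[] | order so far=[2, 4, 5, 0, 3, 1]
New canonical toposort: [2, 4, 5, 0, 3, 1]
Compare positions:
  Node 0: index 1 -> 3 (moved)
  Node 1: index 5 -> 5 (same)
  Node 2: index 0 -> 0 (same)
  Node 3: index 4 -> 4 (same)
  Node 4: index 2 -> 1 (moved)
  Node 5: index 3 -> 2 (moved)
Nodes that changed position: 0 4 5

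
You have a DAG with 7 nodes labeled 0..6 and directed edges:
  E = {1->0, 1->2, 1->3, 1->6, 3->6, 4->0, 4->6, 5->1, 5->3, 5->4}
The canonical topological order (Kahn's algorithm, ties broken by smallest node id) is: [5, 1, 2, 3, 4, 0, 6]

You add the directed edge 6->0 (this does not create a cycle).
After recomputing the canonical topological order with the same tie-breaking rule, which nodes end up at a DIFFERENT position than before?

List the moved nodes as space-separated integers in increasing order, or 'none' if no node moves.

Answer: 0 6

Derivation:
Old toposort: [5, 1, 2, 3, 4, 0, 6]
Added edge 6->0
Recompute Kahn (smallest-id tiebreak):
  initial in-degrees: [3, 1, 1, 2, 1, 0, 3]
  ready (indeg=0): [5]
  pop 5: indeg[1]->0; indeg[3]->1; indeg[4]->0 | ready=[1, 4] | order so far=[5]
  pop 1: indeg[0]->2; indeg[2]->0; indeg[3]->0; indeg[6]->2 | ready=[2, 3, 4] | order so far=[5, 1]
  pop 2: no out-edges | ready=[3, 4] | order so far=[5, 1, 2]
  pop 3: indeg[6]->1 | ready=[4] | order so far=[5, 1, 2, 3]
  pop 4: indeg[0]->1; indeg[6]->0 | ready=[6] | order so far=[5, 1, 2, 3, 4]
  pop 6: indeg[0]->0 | ready=[0] | order so far=[5, 1, 2, 3, 4, 6]
  pop 0: no out-edges | ready=[] | order so far=[5, 1, 2, 3, 4, 6, 0]
New canonical toposort: [5, 1, 2, 3, 4, 6, 0]
Compare positions:
  Node 0: index 5 -> 6 (moved)
  Node 1: index 1 -> 1 (same)
  Node 2: index 2 -> 2 (same)
  Node 3: index 3 -> 3 (same)
  Node 4: index 4 -> 4 (same)
  Node 5: index 0 -> 0 (same)
  Node 6: index 6 -> 5 (moved)
Nodes that changed position: 0 6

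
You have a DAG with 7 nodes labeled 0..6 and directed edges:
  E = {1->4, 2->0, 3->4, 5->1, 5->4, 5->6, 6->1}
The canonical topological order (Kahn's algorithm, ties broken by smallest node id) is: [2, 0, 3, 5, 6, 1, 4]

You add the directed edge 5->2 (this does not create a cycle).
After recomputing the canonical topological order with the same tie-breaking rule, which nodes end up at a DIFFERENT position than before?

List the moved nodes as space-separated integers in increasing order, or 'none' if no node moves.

Answer: 0 2 3 5

Derivation:
Old toposort: [2, 0, 3, 5, 6, 1, 4]
Added edge 5->2
Recompute Kahn (smallest-id tiebreak):
  initial in-degrees: [1, 2, 1, 0, 3, 0, 1]
  ready (indeg=0): [3, 5]
  pop 3: indeg[4]->2 | ready=[5] | order so far=[3]
  pop 5: indeg[1]->1; indeg[2]->0; indeg[4]->1; indeg[6]->0 | ready=[2, 6] | order so far=[3, 5]
  pop 2: indeg[0]->0 | ready=[0, 6] | order so far=[3, 5, 2]
  pop 0: no out-edges | ready=[6] | order so far=[3, 5, 2, 0]
  pop 6: indeg[1]->0 | ready=[1] | order so far=[3, 5, 2, 0, 6]
  pop 1: indeg[4]->0 | ready=[4] | order so far=[3, 5, 2, 0, 6, 1]
  pop 4: no out-edges | ready=[] | order so far=[3, 5, 2, 0, 6, 1, 4]
New canonical toposort: [3, 5, 2, 0, 6, 1, 4]
Compare positions:
  Node 0: index 1 -> 3 (moved)
  Node 1: index 5 -> 5 (same)
  Node 2: index 0 -> 2 (moved)
  Node 3: index 2 -> 0 (moved)
  Node 4: index 6 -> 6 (same)
  Node 5: index 3 -> 1 (moved)
  Node 6: index 4 -> 4 (same)
Nodes that changed position: 0 2 3 5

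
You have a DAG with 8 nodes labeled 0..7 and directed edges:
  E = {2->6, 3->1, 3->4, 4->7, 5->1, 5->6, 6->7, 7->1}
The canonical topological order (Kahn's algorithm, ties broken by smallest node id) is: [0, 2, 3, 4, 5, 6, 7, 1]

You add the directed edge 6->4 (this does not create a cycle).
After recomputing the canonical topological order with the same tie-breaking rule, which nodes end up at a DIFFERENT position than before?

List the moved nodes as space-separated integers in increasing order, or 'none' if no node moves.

Answer: 4 5 6

Derivation:
Old toposort: [0, 2, 3, 4, 5, 6, 7, 1]
Added edge 6->4
Recompute Kahn (smallest-id tiebreak):
  initial in-degrees: [0, 3, 0, 0, 2, 0, 2, 2]
  ready (indeg=0): [0, 2, 3, 5]
  pop 0: no out-edges | ready=[2, 3, 5] | order so far=[0]
  pop 2: indeg[6]->1 | ready=[3, 5] | order so far=[0, 2]
  pop 3: indeg[1]->2; indeg[4]->1 | ready=[5] | order so far=[0, 2, 3]
  pop 5: indeg[1]->1; indeg[6]->0 | ready=[6] | order so far=[0, 2, 3, 5]
  pop 6: indeg[4]->0; indeg[7]->1 | ready=[4] | order so far=[0, 2, 3, 5, 6]
  pop 4: indeg[7]->0 | ready=[7] | order so far=[0, 2, 3, 5, 6, 4]
  pop 7: indeg[1]->0 | ready=[1] | order so far=[0, 2, 3, 5, 6, 4, 7]
  pop 1: no out-edges | ready=[] | order so far=[0, 2, 3, 5, 6, 4, 7, 1]
New canonical toposort: [0, 2, 3, 5, 6, 4, 7, 1]
Compare positions:
  Node 0: index 0 -> 0 (same)
  Node 1: index 7 -> 7 (same)
  Node 2: index 1 -> 1 (same)
  Node 3: index 2 -> 2 (same)
  Node 4: index 3 -> 5 (moved)
  Node 5: index 4 -> 3 (moved)
  Node 6: index 5 -> 4 (moved)
  Node 7: index 6 -> 6 (same)
Nodes that changed position: 4 5 6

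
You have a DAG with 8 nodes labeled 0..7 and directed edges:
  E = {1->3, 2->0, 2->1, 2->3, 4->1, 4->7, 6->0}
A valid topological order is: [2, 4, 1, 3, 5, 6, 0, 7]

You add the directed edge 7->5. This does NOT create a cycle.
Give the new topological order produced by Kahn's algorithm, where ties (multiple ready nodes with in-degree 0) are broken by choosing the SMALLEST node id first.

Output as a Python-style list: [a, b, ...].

Answer: [2, 4, 1, 3, 6, 0, 7, 5]

Derivation:
Old toposort: [2, 4, 1, 3, 5, 6, 0, 7]
Added edge: 7->5
Position of 7 (7) > position of 5 (4). Must reorder: 7 must now come before 5.
Run Kahn's algorithm (break ties by smallest node id):
  initial in-degrees: [2, 2, 0, 2, 0, 1, 0, 1]
  ready (indeg=0): [2, 4, 6]
  pop 2: indeg[0]->1; indeg[1]->1; indeg[3]->1 | ready=[4, 6] | order so far=[2]
  pop 4: indeg[1]->0; indeg[7]->0 | ready=[1, 6, 7] | order so far=[2, 4]
  pop 1: indeg[3]->0 | ready=[3, 6, 7] | order so far=[2, 4, 1]
  pop 3: no out-edges | ready=[6, 7] | order so far=[2, 4, 1, 3]
  pop 6: indeg[0]->0 | ready=[0, 7] | order so far=[2, 4, 1, 3, 6]
  pop 0: no out-edges | ready=[7] | order so far=[2, 4, 1, 3, 6, 0]
  pop 7: indeg[5]->0 | ready=[5] | order so far=[2, 4, 1, 3, 6, 0, 7]
  pop 5: no out-edges | ready=[] | order so far=[2, 4, 1, 3, 6, 0, 7, 5]
  Result: [2, 4, 1, 3, 6, 0, 7, 5]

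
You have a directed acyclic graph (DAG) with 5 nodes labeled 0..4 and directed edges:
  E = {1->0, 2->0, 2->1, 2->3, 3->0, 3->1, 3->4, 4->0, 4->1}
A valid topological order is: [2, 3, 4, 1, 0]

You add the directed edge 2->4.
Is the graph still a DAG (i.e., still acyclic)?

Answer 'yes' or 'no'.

Answer: yes

Derivation:
Given toposort: [2, 3, 4, 1, 0]
Position of 2: index 0; position of 4: index 2
New edge 2->4: forward
Forward edge: respects the existing order. Still a DAG, same toposort still valid.
Still a DAG? yes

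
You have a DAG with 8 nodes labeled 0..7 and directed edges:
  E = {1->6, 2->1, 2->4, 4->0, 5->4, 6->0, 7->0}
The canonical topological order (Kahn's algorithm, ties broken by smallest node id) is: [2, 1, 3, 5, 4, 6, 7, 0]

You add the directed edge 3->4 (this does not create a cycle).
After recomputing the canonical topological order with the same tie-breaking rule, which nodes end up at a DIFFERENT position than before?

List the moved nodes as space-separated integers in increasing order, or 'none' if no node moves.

Old toposort: [2, 1, 3, 5, 4, 6, 7, 0]
Added edge 3->4
Recompute Kahn (smallest-id tiebreak):
  initial in-degrees: [3, 1, 0, 0, 3, 0, 1, 0]
  ready (indeg=0): [2, 3, 5, 7]
  pop 2: indeg[1]->0; indeg[4]->2 | ready=[1, 3, 5, 7] | order so far=[2]
  pop 1: indeg[6]->0 | ready=[3, 5, 6, 7] | order so far=[2, 1]
  pop 3: indeg[4]->1 | ready=[5, 6, 7] | order so far=[2, 1, 3]
  pop 5: indeg[4]->0 | ready=[4, 6, 7] | order so far=[2, 1, 3, 5]
  pop 4: indeg[0]->2 | ready=[6, 7] | order so far=[2, 1, 3, 5, 4]
  pop 6: indeg[0]->1 | ready=[7] | order so far=[2, 1, 3, 5, 4, 6]
  pop 7: indeg[0]->0 | ready=[0] | order so far=[2, 1, 3, 5, 4, 6, 7]
  pop 0: no out-edges | ready=[] | order so far=[2, 1, 3, 5, 4, 6, 7, 0]
New canonical toposort: [2, 1, 3, 5, 4, 6, 7, 0]
Compare positions:
  Node 0: index 7 -> 7 (same)
  Node 1: index 1 -> 1 (same)
  Node 2: index 0 -> 0 (same)
  Node 3: index 2 -> 2 (same)
  Node 4: index 4 -> 4 (same)
  Node 5: index 3 -> 3 (same)
  Node 6: index 5 -> 5 (same)
  Node 7: index 6 -> 6 (same)
Nodes that changed position: none

Answer: none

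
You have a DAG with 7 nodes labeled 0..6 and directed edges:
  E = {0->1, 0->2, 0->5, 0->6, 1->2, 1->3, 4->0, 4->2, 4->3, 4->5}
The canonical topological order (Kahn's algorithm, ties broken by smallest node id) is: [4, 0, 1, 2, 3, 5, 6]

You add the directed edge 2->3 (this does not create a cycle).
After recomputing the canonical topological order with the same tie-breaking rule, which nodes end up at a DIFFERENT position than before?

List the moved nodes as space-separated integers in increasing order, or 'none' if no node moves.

Old toposort: [4, 0, 1, 2, 3, 5, 6]
Added edge 2->3
Recompute Kahn (smallest-id tiebreak):
  initial in-degrees: [1, 1, 3, 3, 0, 2, 1]
  ready (indeg=0): [4]
  pop 4: indeg[0]->0; indeg[2]->2; indeg[3]->2; indeg[5]->1 | ready=[0] | order so far=[4]
  pop 0: indeg[1]->0; indeg[2]->1; indeg[5]->0; indeg[6]->0 | ready=[1, 5, 6] | order so far=[4, 0]
  pop 1: indeg[2]->0; indeg[3]->1 | ready=[2, 5, 6] | order so far=[4, 0, 1]
  pop 2: indeg[3]->0 | ready=[3, 5, 6] | order so far=[4, 0, 1, 2]
  pop 3: no out-edges | ready=[5, 6] | order so far=[4, 0, 1, 2, 3]
  pop 5: no out-edges | ready=[6] | order so far=[4, 0, 1, 2, 3, 5]
  pop 6: no out-edges | ready=[] | order so far=[4, 0, 1, 2, 3, 5, 6]
New canonical toposort: [4, 0, 1, 2, 3, 5, 6]
Compare positions:
  Node 0: index 1 -> 1 (same)
  Node 1: index 2 -> 2 (same)
  Node 2: index 3 -> 3 (same)
  Node 3: index 4 -> 4 (same)
  Node 4: index 0 -> 0 (same)
  Node 5: index 5 -> 5 (same)
  Node 6: index 6 -> 6 (same)
Nodes that changed position: none

Answer: none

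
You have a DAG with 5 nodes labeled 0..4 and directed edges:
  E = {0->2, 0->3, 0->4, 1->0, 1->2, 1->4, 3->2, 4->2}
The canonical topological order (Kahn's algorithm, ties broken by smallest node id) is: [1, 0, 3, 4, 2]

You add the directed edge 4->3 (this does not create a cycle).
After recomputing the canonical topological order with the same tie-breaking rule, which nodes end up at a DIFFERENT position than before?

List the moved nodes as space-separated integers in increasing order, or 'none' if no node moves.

Answer: 3 4

Derivation:
Old toposort: [1, 0, 3, 4, 2]
Added edge 4->3
Recompute Kahn (smallest-id tiebreak):
  initial in-degrees: [1, 0, 4, 2, 2]
  ready (indeg=0): [1]
  pop 1: indeg[0]->0; indeg[2]->3; indeg[4]->1 | ready=[0] | order so far=[1]
  pop 0: indeg[2]->2; indeg[3]->1; indeg[4]->0 | ready=[4] | order so far=[1, 0]
  pop 4: indeg[2]->1; indeg[3]->0 | ready=[3] | order so far=[1, 0, 4]
  pop 3: indeg[2]->0 | ready=[2] | order so far=[1, 0, 4, 3]
  pop 2: no out-edges | ready=[] | order so far=[1, 0, 4, 3, 2]
New canonical toposort: [1, 0, 4, 3, 2]
Compare positions:
  Node 0: index 1 -> 1 (same)
  Node 1: index 0 -> 0 (same)
  Node 2: index 4 -> 4 (same)
  Node 3: index 2 -> 3 (moved)
  Node 4: index 3 -> 2 (moved)
Nodes that changed position: 3 4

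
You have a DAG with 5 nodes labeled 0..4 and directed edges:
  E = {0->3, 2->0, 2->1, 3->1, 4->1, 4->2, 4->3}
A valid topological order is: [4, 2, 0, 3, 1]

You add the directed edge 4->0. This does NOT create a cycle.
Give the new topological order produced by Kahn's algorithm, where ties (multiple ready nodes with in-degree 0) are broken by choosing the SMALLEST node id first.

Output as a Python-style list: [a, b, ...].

Answer: [4, 2, 0, 3, 1]

Derivation:
Old toposort: [4, 2, 0, 3, 1]
Added edge: 4->0
Position of 4 (0) < position of 0 (2). Old order still valid.
Run Kahn's algorithm (break ties by smallest node id):
  initial in-degrees: [2, 3, 1, 2, 0]
  ready (indeg=0): [4]
  pop 4: indeg[0]->1; indeg[1]->2; indeg[2]->0; indeg[3]->1 | ready=[2] | order so far=[4]
  pop 2: indeg[0]->0; indeg[1]->1 | ready=[0] | order so far=[4, 2]
  pop 0: indeg[3]->0 | ready=[3] | order so far=[4, 2, 0]
  pop 3: indeg[1]->0 | ready=[1] | order so far=[4, 2, 0, 3]
  pop 1: no out-edges | ready=[] | order so far=[4, 2, 0, 3, 1]
  Result: [4, 2, 0, 3, 1]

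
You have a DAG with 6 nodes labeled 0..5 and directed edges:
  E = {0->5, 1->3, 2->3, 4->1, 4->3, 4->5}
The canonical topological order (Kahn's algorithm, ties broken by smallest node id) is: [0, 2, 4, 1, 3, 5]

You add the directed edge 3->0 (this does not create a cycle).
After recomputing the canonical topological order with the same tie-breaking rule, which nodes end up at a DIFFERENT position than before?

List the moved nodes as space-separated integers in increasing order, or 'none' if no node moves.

Old toposort: [0, 2, 4, 1, 3, 5]
Added edge 3->0
Recompute Kahn (smallest-id tiebreak):
  initial in-degrees: [1, 1, 0, 3, 0, 2]
  ready (indeg=0): [2, 4]
  pop 2: indeg[3]->2 | ready=[4] | order so far=[2]
  pop 4: indeg[1]->0; indeg[3]->1; indeg[5]->1 | ready=[1] | order so far=[2, 4]
  pop 1: indeg[3]->0 | ready=[3] | order so far=[2, 4, 1]
  pop 3: indeg[0]->0 | ready=[0] | order so far=[2, 4, 1, 3]
  pop 0: indeg[5]->0 | ready=[5] | order so far=[2, 4, 1, 3, 0]
  pop 5: no out-edges | ready=[] | order so far=[2, 4, 1, 3, 0, 5]
New canonical toposort: [2, 4, 1, 3, 0, 5]
Compare positions:
  Node 0: index 0 -> 4 (moved)
  Node 1: index 3 -> 2 (moved)
  Node 2: index 1 -> 0 (moved)
  Node 3: index 4 -> 3 (moved)
  Node 4: index 2 -> 1 (moved)
  Node 5: index 5 -> 5 (same)
Nodes that changed position: 0 1 2 3 4

Answer: 0 1 2 3 4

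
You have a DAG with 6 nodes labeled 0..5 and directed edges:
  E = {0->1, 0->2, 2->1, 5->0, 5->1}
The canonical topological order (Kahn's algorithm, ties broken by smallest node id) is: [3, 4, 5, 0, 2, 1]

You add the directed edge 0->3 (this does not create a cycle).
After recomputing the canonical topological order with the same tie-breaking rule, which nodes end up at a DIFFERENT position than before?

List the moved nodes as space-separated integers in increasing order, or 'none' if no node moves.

Answer: 0 1 2 3 4 5

Derivation:
Old toposort: [3, 4, 5, 0, 2, 1]
Added edge 0->3
Recompute Kahn (smallest-id tiebreak):
  initial in-degrees: [1, 3, 1, 1, 0, 0]
  ready (indeg=0): [4, 5]
  pop 4: no out-edges | ready=[5] | order so far=[4]
  pop 5: indeg[0]->0; indeg[1]->2 | ready=[0] | order so far=[4, 5]
  pop 0: indeg[1]->1; indeg[2]->0; indeg[3]->0 | ready=[2, 3] | order so far=[4, 5, 0]
  pop 2: indeg[1]->0 | ready=[1, 3] | order so far=[4, 5, 0, 2]
  pop 1: no out-edges | ready=[3] | order so far=[4, 5, 0, 2, 1]
  pop 3: no out-edges | ready=[] | order so far=[4, 5, 0, 2, 1, 3]
New canonical toposort: [4, 5, 0, 2, 1, 3]
Compare positions:
  Node 0: index 3 -> 2 (moved)
  Node 1: index 5 -> 4 (moved)
  Node 2: index 4 -> 3 (moved)
  Node 3: index 0 -> 5 (moved)
  Node 4: index 1 -> 0 (moved)
  Node 5: index 2 -> 1 (moved)
Nodes that changed position: 0 1 2 3 4 5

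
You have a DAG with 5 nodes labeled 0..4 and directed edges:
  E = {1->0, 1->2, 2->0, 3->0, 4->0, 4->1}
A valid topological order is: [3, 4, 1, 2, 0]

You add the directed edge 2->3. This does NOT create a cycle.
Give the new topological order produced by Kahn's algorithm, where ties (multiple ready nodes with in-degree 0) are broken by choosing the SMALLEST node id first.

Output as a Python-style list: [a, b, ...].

Old toposort: [3, 4, 1, 2, 0]
Added edge: 2->3
Position of 2 (3) > position of 3 (0). Must reorder: 2 must now come before 3.
Run Kahn's algorithm (break ties by smallest node id):
  initial in-degrees: [4, 1, 1, 1, 0]
  ready (indeg=0): [4]
  pop 4: indeg[0]->3; indeg[1]->0 | ready=[1] | order so far=[4]
  pop 1: indeg[0]->2; indeg[2]->0 | ready=[2] | order so far=[4, 1]
  pop 2: indeg[0]->1; indeg[3]->0 | ready=[3] | order so far=[4, 1, 2]
  pop 3: indeg[0]->0 | ready=[0] | order so far=[4, 1, 2, 3]
  pop 0: no out-edges | ready=[] | order so far=[4, 1, 2, 3, 0]
  Result: [4, 1, 2, 3, 0]

Answer: [4, 1, 2, 3, 0]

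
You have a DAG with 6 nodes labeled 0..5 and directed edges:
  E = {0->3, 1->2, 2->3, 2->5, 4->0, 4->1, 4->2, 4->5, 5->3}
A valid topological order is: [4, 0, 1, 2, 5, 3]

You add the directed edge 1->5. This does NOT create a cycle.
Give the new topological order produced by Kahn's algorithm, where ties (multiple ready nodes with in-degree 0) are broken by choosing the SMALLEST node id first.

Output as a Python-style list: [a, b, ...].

Answer: [4, 0, 1, 2, 5, 3]

Derivation:
Old toposort: [4, 0, 1, 2, 5, 3]
Added edge: 1->5
Position of 1 (2) < position of 5 (4). Old order still valid.
Run Kahn's algorithm (break ties by smallest node id):
  initial in-degrees: [1, 1, 2, 3, 0, 3]
  ready (indeg=0): [4]
  pop 4: indeg[0]->0; indeg[1]->0; indeg[2]->1; indeg[5]->2 | ready=[0, 1] | order so far=[4]
  pop 0: indeg[3]->2 | ready=[1] | order so far=[4, 0]
  pop 1: indeg[2]->0; indeg[5]->1 | ready=[2] | order so far=[4, 0, 1]
  pop 2: indeg[3]->1; indeg[5]->0 | ready=[5] | order so far=[4, 0, 1, 2]
  pop 5: indeg[3]->0 | ready=[3] | order so far=[4, 0, 1, 2, 5]
  pop 3: no out-edges | ready=[] | order so far=[4, 0, 1, 2, 5, 3]
  Result: [4, 0, 1, 2, 5, 3]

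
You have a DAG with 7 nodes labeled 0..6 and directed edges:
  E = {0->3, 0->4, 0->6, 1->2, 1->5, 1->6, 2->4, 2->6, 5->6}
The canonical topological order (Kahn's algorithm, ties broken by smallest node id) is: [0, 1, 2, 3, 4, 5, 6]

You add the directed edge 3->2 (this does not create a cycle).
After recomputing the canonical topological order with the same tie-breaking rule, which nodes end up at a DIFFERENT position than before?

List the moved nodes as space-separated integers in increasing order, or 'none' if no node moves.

Answer: 2 3

Derivation:
Old toposort: [0, 1, 2, 3, 4, 5, 6]
Added edge 3->2
Recompute Kahn (smallest-id tiebreak):
  initial in-degrees: [0, 0, 2, 1, 2, 1, 4]
  ready (indeg=0): [0, 1]
  pop 0: indeg[3]->0; indeg[4]->1; indeg[6]->3 | ready=[1, 3] | order so far=[0]
  pop 1: indeg[2]->1; indeg[5]->0; indeg[6]->2 | ready=[3, 5] | order so far=[0, 1]
  pop 3: indeg[2]->0 | ready=[2, 5] | order so far=[0, 1, 3]
  pop 2: indeg[4]->0; indeg[6]->1 | ready=[4, 5] | order so far=[0, 1, 3, 2]
  pop 4: no out-edges | ready=[5] | order so far=[0, 1, 3, 2, 4]
  pop 5: indeg[6]->0 | ready=[6] | order so far=[0, 1, 3, 2, 4, 5]
  pop 6: no out-edges | ready=[] | order so far=[0, 1, 3, 2, 4, 5, 6]
New canonical toposort: [0, 1, 3, 2, 4, 5, 6]
Compare positions:
  Node 0: index 0 -> 0 (same)
  Node 1: index 1 -> 1 (same)
  Node 2: index 2 -> 3 (moved)
  Node 3: index 3 -> 2 (moved)
  Node 4: index 4 -> 4 (same)
  Node 5: index 5 -> 5 (same)
  Node 6: index 6 -> 6 (same)
Nodes that changed position: 2 3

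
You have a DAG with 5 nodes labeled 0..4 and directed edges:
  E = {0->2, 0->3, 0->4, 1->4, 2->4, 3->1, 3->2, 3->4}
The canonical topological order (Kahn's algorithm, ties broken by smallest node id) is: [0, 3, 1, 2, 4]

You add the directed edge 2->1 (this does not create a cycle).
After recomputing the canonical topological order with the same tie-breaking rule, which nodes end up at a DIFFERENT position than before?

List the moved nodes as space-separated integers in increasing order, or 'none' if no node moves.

Answer: 1 2

Derivation:
Old toposort: [0, 3, 1, 2, 4]
Added edge 2->1
Recompute Kahn (smallest-id tiebreak):
  initial in-degrees: [0, 2, 2, 1, 4]
  ready (indeg=0): [0]
  pop 0: indeg[2]->1; indeg[3]->0; indeg[4]->3 | ready=[3] | order so far=[0]
  pop 3: indeg[1]->1; indeg[2]->0; indeg[4]->2 | ready=[2] | order so far=[0, 3]
  pop 2: indeg[1]->0; indeg[4]->1 | ready=[1] | order so far=[0, 3, 2]
  pop 1: indeg[4]->0 | ready=[4] | order so far=[0, 3, 2, 1]
  pop 4: no out-edges | ready=[] | order so far=[0, 3, 2, 1, 4]
New canonical toposort: [0, 3, 2, 1, 4]
Compare positions:
  Node 0: index 0 -> 0 (same)
  Node 1: index 2 -> 3 (moved)
  Node 2: index 3 -> 2 (moved)
  Node 3: index 1 -> 1 (same)
  Node 4: index 4 -> 4 (same)
Nodes that changed position: 1 2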